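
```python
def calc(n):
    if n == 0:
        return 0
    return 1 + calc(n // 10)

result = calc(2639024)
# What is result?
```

Count of digits of 2639024: 7

Answer: 7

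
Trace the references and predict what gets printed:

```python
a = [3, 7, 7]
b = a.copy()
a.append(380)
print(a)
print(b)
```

Key concept: list.copy() creates independent copy.
Step by step:
`a = [3, 7, 7]` → a = [3, 7, 7]
`b = a.copy()` → b = [3, 7, 7]
`a.append(380)` → a = [3, 7, 7, 380]
`print(a)` → prints [3, 7, 7, 380]
`print(b)` → prints [3, 7, 7]

Answer:
[3, 7, 7, 380]
[3, 7, 7]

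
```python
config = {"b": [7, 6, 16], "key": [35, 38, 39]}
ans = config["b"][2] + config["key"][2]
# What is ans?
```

Trace:
`config = {"b": [7, 6, 16], "key": [35, 38, 39]}` → config = {'b': [7, 6, 16], 'key': [35, 38, 39]}
`ans = config["b"][2] + config["key"][2]` → ans = 55
So ans = 55

Answer: 55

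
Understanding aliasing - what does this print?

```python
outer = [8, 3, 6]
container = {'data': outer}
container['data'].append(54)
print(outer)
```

Key concept: dict holds reference to list.
Step by step:
`outer = [8, 3, 6]` → outer = [8, 3, 6]
`container = {'data': outer}` → container = {'data': [8, 3, 6]}
`container['data'].append(54)` → outer = [8, 3, 6, 54]; container = {'data': [8, 3, 6, 54]}
`print(outer)` → prints [8, 3, 6, 54]

Answer: [8, 3, 6, 54]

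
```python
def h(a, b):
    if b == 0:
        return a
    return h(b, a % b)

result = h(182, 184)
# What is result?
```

h(182, 184) -> h(184, 182) -> h(182, 2) -> h(2, 0) -> 2

Answer: 2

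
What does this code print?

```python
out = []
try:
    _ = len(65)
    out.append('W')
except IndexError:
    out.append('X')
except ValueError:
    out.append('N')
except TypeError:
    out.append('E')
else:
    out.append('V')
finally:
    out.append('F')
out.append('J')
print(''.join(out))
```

Execution trace: 'E' (except TypeError) → 'F' (finally) → 'J' (after the try/except). Output: EFJ

Answer: EFJ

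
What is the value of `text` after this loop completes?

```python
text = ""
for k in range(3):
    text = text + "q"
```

Repeat 'q' 3 times
`text` takes the values: "" → "q" → "qq" → "qqq"

Answer: "qqq"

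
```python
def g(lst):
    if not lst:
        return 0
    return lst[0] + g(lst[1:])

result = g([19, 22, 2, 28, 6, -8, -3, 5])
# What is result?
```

19 + 22 + 2 + 28 + 6 + (-8) + (-3) + 5 + 0 = 71

Answer: 71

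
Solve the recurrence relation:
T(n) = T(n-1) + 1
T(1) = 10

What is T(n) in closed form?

Unrolling: T(n) = T(1) + 1·(n-1) = 10 + 1(n-1) = n + 9.

Answer: T(n) = n + 9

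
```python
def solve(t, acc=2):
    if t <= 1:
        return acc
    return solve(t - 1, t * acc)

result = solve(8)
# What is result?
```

Accumulator trace (n, acc): (8, 2) -> (7, 16) -> (6, 112) -> (5, 672) -> (4, 3360) -> (3, 13440) -> (2, 40320) -> (1, 80640) -> return 80640

Answer: 80640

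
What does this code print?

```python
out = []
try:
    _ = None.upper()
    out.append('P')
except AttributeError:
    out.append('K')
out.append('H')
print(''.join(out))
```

Execution trace: 'K' (except AttributeError) → 'H' (after the try/except). Output: KH

Answer: KH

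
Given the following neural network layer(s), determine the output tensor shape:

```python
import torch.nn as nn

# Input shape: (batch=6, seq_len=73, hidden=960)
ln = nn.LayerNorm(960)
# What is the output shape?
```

Input: (6, 73, 960) -> Output: (6, 73, 960)

Answer: (6, 73, 960)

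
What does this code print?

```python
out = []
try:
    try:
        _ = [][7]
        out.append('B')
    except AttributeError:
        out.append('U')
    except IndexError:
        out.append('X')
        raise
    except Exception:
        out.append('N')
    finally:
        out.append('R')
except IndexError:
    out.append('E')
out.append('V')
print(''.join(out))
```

Execution trace: 'X' (except IndexError) → 'R' (finally) → 'E' (outer except IndexError) → 'V' (after the try/except). Output: XREV

Answer: XREV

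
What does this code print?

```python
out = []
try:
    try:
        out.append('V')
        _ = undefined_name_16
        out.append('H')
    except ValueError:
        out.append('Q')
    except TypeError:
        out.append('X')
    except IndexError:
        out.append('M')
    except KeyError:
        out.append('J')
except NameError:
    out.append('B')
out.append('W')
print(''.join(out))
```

Execution trace: 'V' (try body) → 'B' (outer except NameError) → 'W' (after the try/except). Output: VBW

Answer: VBW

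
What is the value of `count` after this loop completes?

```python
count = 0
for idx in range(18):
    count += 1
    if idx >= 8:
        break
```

Loop breaks when idx reaches 8, count is 9
`count` takes the values: 0 → 1 → 2 → 3 → 4 → 5 → 6 → 7 → 8 → 9

Answer: 9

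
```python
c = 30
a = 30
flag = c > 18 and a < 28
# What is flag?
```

Trace:
`c = 30` → c = 30
`a = 30` → a = 30
`flag = c > 18 and a < 28` → flag = False
So flag = False

Answer: False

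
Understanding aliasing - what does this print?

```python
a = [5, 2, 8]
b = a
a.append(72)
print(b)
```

Key concept: basic list aliasing.
Step by step:
`a = [5, 2, 8]` → a = [5, 2, 8]
`b = a` → b = [5, 2, 8] (same object as a)
`a.append(72)` → a = [5, 2, 8, 72] (same object as b); b = [5, 2, 8, 72] (same object as a)
`print(b)` → prints [5, 2, 8, 72]

Answer: [5, 2, 8, 72]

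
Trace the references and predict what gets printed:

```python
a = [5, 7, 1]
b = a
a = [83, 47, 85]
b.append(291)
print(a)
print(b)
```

Key concept: rebinding vs mutation: a is rebound to a new list, b still points at the original.
Step by step:
`a = [5, 7, 1]` → a = [5, 7, 1]
`b = a` → b = [5, 7, 1] (same object as a)
`a = [83, 47, 85]` → a = [83, 47, 85]
`b.append(291)` → b = [5, 7, 1, 291]
`print(a)` → prints [83, 47, 85]
`print(b)` → prints [5, 7, 1, 291]

Answer:
[83, 47, 85]
[5, 7, 1, 291]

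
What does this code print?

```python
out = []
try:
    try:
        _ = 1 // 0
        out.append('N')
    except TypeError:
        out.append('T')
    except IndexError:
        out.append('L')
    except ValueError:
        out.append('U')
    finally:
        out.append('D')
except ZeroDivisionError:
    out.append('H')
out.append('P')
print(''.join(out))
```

Execution trace: 'D' (finally) → 'H' (outer except ZeroDivisionError) → 'P' (after the try/except). Output: DHP

Answer: DHP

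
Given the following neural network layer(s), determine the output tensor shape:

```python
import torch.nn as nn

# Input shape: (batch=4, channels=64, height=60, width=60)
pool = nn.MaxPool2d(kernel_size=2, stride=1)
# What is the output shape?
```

Input: (4, 64, 60, 60) -> Output: (4, 64, 59, 59)

Answer: (4, 64, 59, 59)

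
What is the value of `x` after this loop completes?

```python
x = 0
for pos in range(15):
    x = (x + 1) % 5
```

Increment mod 5, 15 times = 0
`x` takes the values: 0 → 1 → 2 → 3 → 4 → 0 → 1 → 2 → 3 → 4 → 0 → 1 → 2 → 3 → 4 → 0

Answer: 0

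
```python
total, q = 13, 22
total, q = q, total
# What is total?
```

Trace:
`total, q = 13, 22` → total = 13; q = 22
`total, q = q, total` → total = 22; q = 13
So total = 22

Answer: 22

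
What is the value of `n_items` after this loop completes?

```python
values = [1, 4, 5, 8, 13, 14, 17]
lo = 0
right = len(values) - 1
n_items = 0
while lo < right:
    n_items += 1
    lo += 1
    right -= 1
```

Iterations until pointers meet (list length 7)
`n_items` takes the values: 0 → 1 → 2 → 3

Answer: 3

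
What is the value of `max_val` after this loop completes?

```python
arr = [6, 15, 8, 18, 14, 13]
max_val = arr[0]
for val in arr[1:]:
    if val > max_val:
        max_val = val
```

Maximum of [6, 15, 8, 18, 14, 13]
`max_val` takes the values: 6 → 15 → 18

Answer: 18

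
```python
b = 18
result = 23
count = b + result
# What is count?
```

Trace:
`b = 18` → b = 18
`result = 23` → result = 23
`count = b + result` → count = 41
So count = 41

Answer: 41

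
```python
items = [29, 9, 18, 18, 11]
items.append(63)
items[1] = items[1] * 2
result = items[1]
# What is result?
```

Trace:
`items = [29, 9, 18, 18, 11]` → items = [29, 9, 18, 18, 11]
`items.append(63)` → items = [29, 9, 18, 18, 11, 63]
`items[1] = items[1] * 2` → items = [29, 18, 18, 18, 11, 63]
`result = items[1]` → result = 18
So result = 18

Answer: 18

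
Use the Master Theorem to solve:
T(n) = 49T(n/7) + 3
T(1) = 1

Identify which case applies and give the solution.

a=49, b=7, f(n)=3. log_7(49) = 2. Since c=0 < 2, Case 1 applies: T(n) = Θ(n^log_b(a)) = O(n^2).

Answer: O(n^2) - Case 1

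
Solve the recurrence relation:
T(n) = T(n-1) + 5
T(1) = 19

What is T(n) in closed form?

Unrolling: T(n) = T(1) + 5·(n-1) = 19 + 5(n-1) = 5n + 14.

Answer: T(n) = 5n + 14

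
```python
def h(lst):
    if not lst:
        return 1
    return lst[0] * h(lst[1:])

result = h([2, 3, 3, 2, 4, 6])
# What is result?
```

Product over [2, 3, 3, 2, 4, 6] = 2 * 3 * 3 * 2 * 4 * 6 = 864

Answer: 864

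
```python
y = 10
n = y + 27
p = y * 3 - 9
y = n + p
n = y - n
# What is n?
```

Trace:
`y = 10` → y = 10
`n = y + 27` → n = 37
`p = y * 3 - 9` → p = 21
`y = n + p` → y = 58
`n = y - n` → n = 21
So n = 21

Answer: 21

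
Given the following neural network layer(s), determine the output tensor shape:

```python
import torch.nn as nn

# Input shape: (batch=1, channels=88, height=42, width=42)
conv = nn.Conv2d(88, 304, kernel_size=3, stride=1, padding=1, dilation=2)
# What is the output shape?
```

Input: (1, 88, 42, 42) -> Output: (1, 304, 40, 40)

Answer: (1, 304, 40, 40)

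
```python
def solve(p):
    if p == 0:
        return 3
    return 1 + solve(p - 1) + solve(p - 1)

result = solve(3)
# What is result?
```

solve(p) = 1 + 2·solve(p-1), solve(0)=3. Closed form: (3+1)·2^3 - 1 = 31.

Answer: 31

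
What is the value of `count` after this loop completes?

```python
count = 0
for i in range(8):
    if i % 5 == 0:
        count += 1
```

Count numbers divisible by 5 in range(8)
`count` takes the values: 0 → 1 → 2

Answer: 2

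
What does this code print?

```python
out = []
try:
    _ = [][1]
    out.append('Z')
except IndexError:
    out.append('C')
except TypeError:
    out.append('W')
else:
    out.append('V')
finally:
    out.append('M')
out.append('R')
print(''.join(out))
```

Execution trace: 'C' (except IndexError) → 'M' (finally) → 'R' (after the try/except). Output: CMR

Answer: CMR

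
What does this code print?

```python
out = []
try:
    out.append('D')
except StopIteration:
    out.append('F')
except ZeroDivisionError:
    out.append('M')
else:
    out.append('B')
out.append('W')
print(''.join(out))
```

Execution trace: 'D' (try body, no exception) → 'B' (else) → 'W' (after the try/except). Output: DBW

Answer: DBW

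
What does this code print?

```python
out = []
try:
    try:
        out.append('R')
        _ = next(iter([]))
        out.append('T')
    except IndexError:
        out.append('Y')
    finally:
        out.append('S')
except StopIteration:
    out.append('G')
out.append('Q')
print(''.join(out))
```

Execution trace: 'R' (inner try body) → 'S' (inner finally) → 'G' (outer except StopIteration) → 'Q' (after the try/except). Output: RSGQ

Answer: RSGQ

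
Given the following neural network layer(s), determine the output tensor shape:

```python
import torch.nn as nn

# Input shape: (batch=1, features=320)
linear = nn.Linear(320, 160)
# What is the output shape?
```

Input: (1, 320) -> Output: (1, 160)

Answer: (1, 160)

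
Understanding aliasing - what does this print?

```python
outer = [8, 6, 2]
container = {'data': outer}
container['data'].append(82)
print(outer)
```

Key concept: dict holds reference to list.
Step by step:
`outer = [8, 6, 2]` → outer = [8, 6, 2]
`container = {'data': outer}` → container = {'data': [8, 6, 2]}
`container['data'].append(82)` → outer = [8, 6, 2, 82]; container = {'data': [8, 6, 2, 82]}
`print(outer)` → prints [8, 6, 2, 82]

Answer: [8, 6, 2, 82]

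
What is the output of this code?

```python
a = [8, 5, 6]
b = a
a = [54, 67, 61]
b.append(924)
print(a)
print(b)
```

Key concept: rebinding vs mutation: a is rebound to a new list, b still points at the original.
Step by step:
`a = [8, 5, 6]` → a = [8, 5, 6]
`b = a` → b = [8, 5, 6] (same object as a)
`a = [54, 67, 61]` → a = [54, 67, 61]
`b.append(924)` → b = [8, 5, 6, 924]
`print(a)` → prints [54, 67, 61]
`print(b)` → prints [8, 5, 6, 924]

Answer:
[54, 67, 61]
[8, 5, 6, 924]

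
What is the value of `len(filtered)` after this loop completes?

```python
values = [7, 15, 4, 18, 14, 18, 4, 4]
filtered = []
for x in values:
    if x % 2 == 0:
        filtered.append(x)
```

Count even numbers in [7, 15, 4, 18, 14, 18, 4, 4]
`filtered` takes the values: [] → [4] → [4, 18] → [4, 18, 14] → [4, 18, 14, 18] → [4, 18, 14, 18, 4] → [4, 18, 14, 18, 4, 4]
So `len(filtered)` = 6

Answer: 6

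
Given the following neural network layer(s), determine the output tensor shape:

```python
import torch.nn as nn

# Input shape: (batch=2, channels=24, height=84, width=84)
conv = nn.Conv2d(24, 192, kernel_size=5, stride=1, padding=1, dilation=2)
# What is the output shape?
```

Input: (2, 24, 84, 84) -> Output: (2, 192, 78, 78)

Answer: (2, 192, 78, 78)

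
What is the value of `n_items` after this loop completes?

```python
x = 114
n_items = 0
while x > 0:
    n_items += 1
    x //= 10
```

Count digits by repeated division by 10
`n_items` takes the values: 0 → 1 → 2 → 3

Answer: 3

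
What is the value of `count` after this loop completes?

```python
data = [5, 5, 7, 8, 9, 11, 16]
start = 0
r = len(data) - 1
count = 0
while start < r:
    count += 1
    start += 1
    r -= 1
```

Iterations until pointers meet (list length 7)
`count` takes the values: 0 → 1 → 2 → 3

Answer: 3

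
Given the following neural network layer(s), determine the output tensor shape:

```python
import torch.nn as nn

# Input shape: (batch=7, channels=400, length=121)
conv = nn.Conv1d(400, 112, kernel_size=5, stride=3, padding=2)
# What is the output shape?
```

Input: (7, 400, 121) -> Output: (7, 112, 41)

Answer: (7, 112, 41)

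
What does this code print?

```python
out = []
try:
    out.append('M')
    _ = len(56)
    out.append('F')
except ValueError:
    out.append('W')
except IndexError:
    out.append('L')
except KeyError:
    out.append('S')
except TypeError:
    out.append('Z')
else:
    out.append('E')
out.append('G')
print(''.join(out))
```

Execution trace: 'M' (try body) → 'Z' (except TypeError) → 'G' (after the try/except). Output: MZG

Answer: MZG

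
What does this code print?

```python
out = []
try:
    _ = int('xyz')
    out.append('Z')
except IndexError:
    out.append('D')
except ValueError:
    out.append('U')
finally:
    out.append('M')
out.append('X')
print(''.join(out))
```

Execution trace: 'U' (except ValueError) → 'M' (finally) → 'X' (after the try/except). Output: UMX

Answer: UMX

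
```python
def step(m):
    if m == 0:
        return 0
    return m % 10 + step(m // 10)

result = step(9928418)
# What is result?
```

Sum of digits of 9928418: 8 + 1 + 4 + 8 + 2 + 9 + 9 = 41

Answer: 41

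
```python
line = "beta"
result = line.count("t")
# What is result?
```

Trace:
`line = "beta"` → line = 'beta'
`result = line.count("t")` → result = 1
So result = 1

Answer: 1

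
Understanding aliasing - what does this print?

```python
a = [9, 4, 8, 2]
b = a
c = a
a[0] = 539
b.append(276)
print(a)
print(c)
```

Key concept: multiple aliases.
Step by step:
`a = [9, 4, 8, 2]` → a = [9, 4, 8, 2]
`b = a` → b = [9, 4, 8, 2] (same object as a)
`c = a` → c = [9, 4, 8, 2] (same object as a, b)
`a[0] = 539` → a = [539, 4, 8, 2] (same object as b, c); b = [539, 4, 8, 2] (same object as a, c); c = [539, 4, 8, 2] (same object as a, b)
`b.append(276)` → a = [539, 4, 8, 2, 276] (same object as b, c); b = [539, 4, 8, 2, 276] (same object as a, c); c = [539, 4, 8, 2, 276] (same object as a, b)
`print(a)` → prints [539, 4, 8, 2, 276]
`print(c)` → prints [539, 4, 8, 2, 276]

Answer:
[539, 4, 8, 2, 276]
[539, 4, 8, 2, 276]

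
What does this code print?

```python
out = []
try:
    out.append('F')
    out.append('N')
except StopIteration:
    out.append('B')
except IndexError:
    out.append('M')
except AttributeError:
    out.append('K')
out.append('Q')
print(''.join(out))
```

Execution trace: 'F' (try body) → 'N' (try body, no exception) → 'Q' (after the try/except). Output: FNQ

Answer: FNQ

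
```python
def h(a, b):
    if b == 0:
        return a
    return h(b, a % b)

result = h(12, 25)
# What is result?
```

h(12, 25) -> h(25, 12) -> h(12, 1) -> h(1, 0) -> 1

Answer: 1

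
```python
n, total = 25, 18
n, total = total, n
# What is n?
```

Trace:
`n, total = 25, 18` → n = 25; total = 18
`n, total = total, n` → n = 18; total = 25
So n = 18

Answer: 18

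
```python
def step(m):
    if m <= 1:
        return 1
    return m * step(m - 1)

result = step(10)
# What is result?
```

step(10) = 10 * 9 * 8 * 7 * 6 * 5 * 4 * 3 * 2 * 1 = 3628800

Answer: 3628800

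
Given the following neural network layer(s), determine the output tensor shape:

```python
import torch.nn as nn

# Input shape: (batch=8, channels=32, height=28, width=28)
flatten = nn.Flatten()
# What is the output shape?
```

Input: (8, 32, 28, 28) -> Output: (8, 25088)

Answer: (8, 25088)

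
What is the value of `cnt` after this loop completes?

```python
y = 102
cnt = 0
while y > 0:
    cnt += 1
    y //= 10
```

Count digits by repeated division by 10
`cnt` takes the values: 0 → 1 → 2 → 3

Answer: 3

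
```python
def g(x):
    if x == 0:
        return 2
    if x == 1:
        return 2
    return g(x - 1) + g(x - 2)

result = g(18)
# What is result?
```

Build up from base cases: g(0)=2, g(1)=2, g(2)=4, g(3)=6, g(4)=10, g(5)=16, g(6)=26, ..., g(18)=8362

Answer: 8362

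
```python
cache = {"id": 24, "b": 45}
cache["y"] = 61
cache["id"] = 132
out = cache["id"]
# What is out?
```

Trace:
`cache = {"id": 24, "b": 45}` → cache = {'id': 24, 'b': 45}
`cache["y"] = 61` → cache = {'id': 24, 'b': 45, 'y': 61}
`cache["id"] = 132` → cache = {'id': 132, 'b': 45, 'y': 61}
`out = cache["id"]` → out = 132
So out = 132

Answer: 132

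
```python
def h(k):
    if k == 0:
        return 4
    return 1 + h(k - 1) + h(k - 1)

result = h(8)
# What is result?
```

h(k) = 1 + 2·h(k-1), h(0)=4. Closed form: (4+1)·2^8 - 1 = 1279.

Answer: 1279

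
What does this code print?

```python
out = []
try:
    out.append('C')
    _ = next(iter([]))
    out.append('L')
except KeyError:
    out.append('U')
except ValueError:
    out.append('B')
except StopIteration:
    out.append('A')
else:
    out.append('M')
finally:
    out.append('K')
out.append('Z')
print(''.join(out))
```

Execution trace: 'C' (try body) → 'A' (except StopIteration) → 'K' (finally) → 'Z' (after the try/except). Output: CAKZ

Answer: CAKZ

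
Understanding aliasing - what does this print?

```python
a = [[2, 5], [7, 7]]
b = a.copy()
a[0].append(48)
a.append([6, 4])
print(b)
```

Key concept: shallow copy with nested lists.
Step by step:
`a = [[2, 5], [7, 7]]` → a = [[2, 5], [7, 7]]
`b = a.copy()` → b = [[2, 5], [7, 7]]
`a[0].append(48)` → a = [[2, 5, 48], [7, 7]]; b = [[2, 5, 48], [7, 7]]
`a.append([6, 4])` → a = [[2, 5, 48], [7, 7], [6, 4]]
`print(b)` → prints [[2, 5, 48], [7, 7]]

Answer: [[2, 5, 48], [7, 7]]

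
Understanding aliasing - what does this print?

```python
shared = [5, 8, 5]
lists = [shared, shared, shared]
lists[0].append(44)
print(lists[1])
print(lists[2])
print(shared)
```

Key concept: list of same reference.
Step by step:
`shared = [5, 8, 5]` → shared = [5, 8, 5]
`lists = [shared, shared, shared]` → lists = [[5, 8, 5], [5, 8, 5], [5, 8, 5]]
`lists[0].append(44)` → shared = [5, 8, 5, 44]; lists = [[5, 8, 5, 44], [5, 8, 5, 44], [5, 8, 5, 44]]
`print(lists[1])` → prints [5, 8, 5, 44]
`print(lists[2])` → prints [5, 8, 5, 44]
`print(shared)` → prints [5, 8, 5, 44]

Answer:
[5, 8, 5, 44]
[5, 8, 5, 44]
[5, 8, 5, 44]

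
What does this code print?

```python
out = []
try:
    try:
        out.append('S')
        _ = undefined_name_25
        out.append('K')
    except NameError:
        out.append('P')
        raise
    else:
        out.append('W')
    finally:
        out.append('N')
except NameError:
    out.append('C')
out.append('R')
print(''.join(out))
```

Execution trace: 'S' (inner try body) → 'P' (inner except NameError) → 'N' (inner finally) → 'C' (outer except NameError) → 'R' (after the try/except). Output: SPNCR

Answer: SPNCR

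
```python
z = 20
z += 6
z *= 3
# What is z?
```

Trace:
`z = 20` → z = 20
`z += 6` → z = 26
`z *= 3` → z = 78
So z = 78

Answer: 78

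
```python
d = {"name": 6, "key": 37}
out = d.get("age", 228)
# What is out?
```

Trace:
`d = {"name": 6, "key": 37}` → d = {'name': 6, 'key': 37}
`out = d.get("age", 228)` → out = 228
So out = 228

Answer: 228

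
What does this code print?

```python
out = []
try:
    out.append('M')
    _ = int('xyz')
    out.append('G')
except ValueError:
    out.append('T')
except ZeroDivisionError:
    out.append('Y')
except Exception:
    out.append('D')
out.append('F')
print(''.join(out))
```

Execution trace: 'M' (try body) → 'T' (except ValueError) → 'F' (after the try/except). Output: MTF

Answer: MTF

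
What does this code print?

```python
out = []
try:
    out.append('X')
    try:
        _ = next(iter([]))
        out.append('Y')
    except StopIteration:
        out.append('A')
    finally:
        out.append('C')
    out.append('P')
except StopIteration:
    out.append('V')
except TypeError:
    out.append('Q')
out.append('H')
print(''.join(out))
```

Execution trace: 'X' (try body) → 'A' (inner except StopIteration) → 'C' (inner finally) → 'P' (try body, no exception) → 'H' (after the try/except). Output: XACPH

Answer: XACPH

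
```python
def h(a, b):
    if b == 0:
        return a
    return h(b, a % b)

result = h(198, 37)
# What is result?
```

h(198, 37) -> h(37, 13) -> h(13, 11) -> h(11, 2) -> h(2, 1) -> h(1, 0) -> 1

Answer: 1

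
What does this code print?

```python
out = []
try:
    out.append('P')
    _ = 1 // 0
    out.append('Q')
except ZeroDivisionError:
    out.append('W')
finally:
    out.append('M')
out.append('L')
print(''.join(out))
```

Execution trace: 'P' (try body) → 'W' (except ZeroDivisionError) → 'M' (finally) → 'L' (after the try/except). Output: PWML

Answer: PWML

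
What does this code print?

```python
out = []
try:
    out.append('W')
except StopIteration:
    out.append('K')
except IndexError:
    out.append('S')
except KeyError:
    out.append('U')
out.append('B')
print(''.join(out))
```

Execution trace: 'W' (try body, no exception) → 'B' (after the try/except). Output: WB

Answer: WB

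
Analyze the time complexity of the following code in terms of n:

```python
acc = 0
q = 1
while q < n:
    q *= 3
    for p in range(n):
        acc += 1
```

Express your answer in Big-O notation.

Each loop level contributes: log n × n. Multiplying the contributions gives O(n log n).

Answer: O(n log n)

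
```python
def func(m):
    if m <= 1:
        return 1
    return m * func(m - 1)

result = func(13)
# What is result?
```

func(13) = 13 * 12 * 11 * 10 * 9 * 8 * 7 * 6 * 5 * 4 * 3 * 2 * 1 = 6227020800

Answer: 6227020800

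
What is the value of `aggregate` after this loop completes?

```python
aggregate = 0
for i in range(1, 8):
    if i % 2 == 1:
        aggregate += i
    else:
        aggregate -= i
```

Add odd, subtract even
`aggregate` takes the values: 0 → 1 → -1 → 2 → -2 → 3 → -3 → 4

Answer: 4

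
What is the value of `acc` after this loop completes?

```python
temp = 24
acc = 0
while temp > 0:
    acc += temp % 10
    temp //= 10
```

Sum digits of 24
`acc` takes the values: 0 → 4 → 6

Answer: 6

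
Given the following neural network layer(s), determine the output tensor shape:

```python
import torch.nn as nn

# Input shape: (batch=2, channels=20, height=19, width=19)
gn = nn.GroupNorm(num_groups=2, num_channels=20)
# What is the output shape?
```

Input: (2, 20, 19, 19) -> Output: (2, 20, 19, 19)

Answer: (2, 20, 19, 19)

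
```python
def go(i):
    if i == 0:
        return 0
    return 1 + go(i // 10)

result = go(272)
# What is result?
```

Count of digits of 272: 3

Answer: 3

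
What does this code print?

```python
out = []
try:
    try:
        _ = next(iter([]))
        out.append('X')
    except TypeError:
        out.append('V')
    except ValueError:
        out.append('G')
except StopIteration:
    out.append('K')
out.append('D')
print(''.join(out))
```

Execution trace: 'K' (outer except StopIteration) → 'D' (after the try/except). Output: KD

Answer: KD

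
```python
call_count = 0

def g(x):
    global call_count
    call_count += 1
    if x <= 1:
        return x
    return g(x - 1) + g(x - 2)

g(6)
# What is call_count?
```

Calls(x) = 1 + Calls(x-1) + Calls(x-2); Calls(0)=Calls(1)=1. For x=6 this gives 25.

Answer: 25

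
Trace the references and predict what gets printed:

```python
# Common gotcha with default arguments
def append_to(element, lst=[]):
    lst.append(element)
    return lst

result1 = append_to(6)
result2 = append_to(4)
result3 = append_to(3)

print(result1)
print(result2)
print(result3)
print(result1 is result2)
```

Key concept: mutable default argument gotcha.
Step by step:
`result1 = append_to(6)` → result1 = [6]
`result2 = append_to(4)` → result1 = [6, 4] (same object as result2); result2 = [6, 4] (same object as result1)
`result3 = append_to(3)` → result1 = [6, 4, 3] (same object as result2, result3); result2 = [6, 4, 3] (same object as result1, result3); result3 = [6, 4, 3] (same object as result1, result2)
`print(result1)` → prints [6, 4, 3]
`print(result2)` → prints [6, 4, 3]
`print(result3)` → prints [6, 4, 3]
`print(result1 is result2)` → prints True

Answer:
[6, 4, 3]
[6, 4, 3]
[6, 4, 3]
True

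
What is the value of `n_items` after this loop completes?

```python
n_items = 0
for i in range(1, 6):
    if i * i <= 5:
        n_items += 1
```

Count numbers where i² ≤ 5
`n_items` takes the values: 0 → 1 → 2

Answer: 2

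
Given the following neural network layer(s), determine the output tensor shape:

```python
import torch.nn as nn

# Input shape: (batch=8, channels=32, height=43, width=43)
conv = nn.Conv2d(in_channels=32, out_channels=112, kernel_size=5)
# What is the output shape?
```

Input: (8, 32, 43, 43) -> Output: (8, 112, 39, 39)

Answer: (8, 112, 39, 39)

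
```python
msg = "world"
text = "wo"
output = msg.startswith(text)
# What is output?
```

Trace:
`msg = "world"` → msg = 'world'
`text = "wo"` → text = 'wo'
`output = msg.startswith(text)` → output = True
So output = True

Answer: True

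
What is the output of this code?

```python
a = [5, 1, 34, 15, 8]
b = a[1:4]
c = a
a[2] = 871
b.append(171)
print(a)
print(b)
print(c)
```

Key concept: slice vs alias.
Step by step:
`a = [5, 1, 34, 15, 8]` → a = [5, 1, 34, 15, 8]
`b = a[1:4]` → b = [1, 34, 15]
`c = a` → c = [5, 1, 34, 15, 8] (same object as a)
`a[2] = 871` → a = [5, 1, 871, 15, 8] (same object as c); c = [5, 1, 871, 15, 8] (same object as a)
`b.append(171)` → b = [1, 34, 15, 171]
`print(a)` → prints [5, 1, 871, 15, 8]
`print(b)` → prints [1, 34, 15, 171]
`print(c)` → prints [5, 1, 871, 15, 8]

Answer:
[5, 1, 871, 15, 8]
[1, 34, 15, 171]
[5, 1, 871, 15, 8]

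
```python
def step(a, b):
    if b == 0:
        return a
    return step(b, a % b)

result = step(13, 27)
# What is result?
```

step(13, 27) -> step(27, 13) -> step(13, 1) -> step(1, 0) -> 1

Answer: 1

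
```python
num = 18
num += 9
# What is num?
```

Trace:
`num = 18` → num = 18
`num += 9` → num = 27
So num = 27

Answer: 27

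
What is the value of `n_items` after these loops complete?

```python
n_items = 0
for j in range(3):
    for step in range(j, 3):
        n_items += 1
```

Upper triangle: 3 + 2 + ... + 1
`n_items` takes the values: 0 → 1 → 2 → 3 → 4 → 5 → 6

Answer: 6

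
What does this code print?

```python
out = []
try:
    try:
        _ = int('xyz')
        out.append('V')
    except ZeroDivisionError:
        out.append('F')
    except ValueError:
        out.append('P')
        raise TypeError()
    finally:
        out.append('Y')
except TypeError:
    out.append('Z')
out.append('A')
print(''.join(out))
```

Execution trace: 'P' (inner except ValueError) → 'Y' (inner finally) → 'Z' (outer except TypeError) → 'A' (after the try/except). Output: PYZA

Answer: PYZA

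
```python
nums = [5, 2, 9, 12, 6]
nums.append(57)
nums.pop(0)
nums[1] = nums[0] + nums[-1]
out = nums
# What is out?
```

Trace:
`nums = [5, 2, 9, 12, 6]` → nums = [5, 2, 9, 12, 6]
`nums.append(57)` → nums = [5, 2, 9, 12, 6, 57]
`nums.pop(0)` → nums = [2, 9, 12, 6, 57]
`nums[1] = nums[0] + nums[-1]` → nums = [2, 59, 12, 6, 57]
`out = nums` → out = [2, 59, 12, 6, 57]
So out = [2, 59, 12, 6, 57]

Answer: [2, 59, 12, 6, 57]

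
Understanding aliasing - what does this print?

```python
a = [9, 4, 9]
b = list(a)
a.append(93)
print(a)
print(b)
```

Key concept: list() constructor creates copy.
Step by step:
`a = [9, 4, 9]` → a = [9, 4, 9]
`b = list(a)` → b = [9, 4, 9]
`a.append(93)` → a = [9, 4, 9, 93]
`print(a)` → prints [9, 4, 9, 93]
`print(b)` → prints [9, 4, 9]

Answer:
[9, 4, 9, 93]
[9, 4, 9]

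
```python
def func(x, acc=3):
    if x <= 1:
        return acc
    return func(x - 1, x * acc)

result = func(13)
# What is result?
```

Accumulator trace (n, acc): (13, 3) -> (12, 39) -> (11, 468) -> (10, 5148) -> (9, 51480) -> (8, 463320) -> (7, 3706560) -> (6, 25945920) -> (5, 155675520) -> (4, 778377600) -> (3, 3113510400) -> (2, 9340531200) -> (1, 18681062400) -> return 18681062400

Answer: 18681062400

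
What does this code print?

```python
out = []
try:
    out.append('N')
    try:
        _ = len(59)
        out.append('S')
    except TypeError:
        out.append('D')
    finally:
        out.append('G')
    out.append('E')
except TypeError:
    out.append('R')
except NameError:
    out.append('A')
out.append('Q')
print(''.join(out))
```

Execution trace: 'N' (try body) → 'D' (inner except TypeError) → 'G' (inner finally) → 'E' (try body, no exception) → 'Q' (after the try/except). Output: NDGEQ

Answer: NDGEQ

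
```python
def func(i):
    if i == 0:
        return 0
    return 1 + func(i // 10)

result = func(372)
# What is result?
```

Count of digits of 372: 3

Answer: 3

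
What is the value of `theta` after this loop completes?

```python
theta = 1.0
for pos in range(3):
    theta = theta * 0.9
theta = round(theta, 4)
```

Exponential decay: 1.0 * 0.9^3
`theta` takes the values: 1.0 → 0.9 → 0.81 → 0.729

Answer: 0.729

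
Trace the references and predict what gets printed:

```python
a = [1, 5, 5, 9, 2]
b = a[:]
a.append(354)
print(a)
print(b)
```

Key concept: slice [:] creates copy.
Step by step:
`a = [1, 5, 5, 9, 2]` → a = [1, 5, 5, 9, 2]
`b = a[:]` → b = [1, 5, 5, 9, 2]
`a.append(354)` → a = [1, 5, 5, 9, 2, 354]
`print(a)` → prints [1, 5, 5, 9, 2, 354]
`print(b)` → prints [1, 5, 5, 9, 2]

Answer:
[1, 5, 5, 9, 2, 354]
[1, 5, 5, 9, 2]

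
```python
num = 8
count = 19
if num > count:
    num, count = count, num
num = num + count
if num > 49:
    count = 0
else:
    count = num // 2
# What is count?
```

Trace:
`num = 8` → num = 8
`count = 19` → count = 19
`if num > count: ...` → num > count is False → no variable changes
`num = num + count` → num = 27
`if num > 49: ...` → num > 49 is False, take else branch → count = 13
So count = 13

Answer: 13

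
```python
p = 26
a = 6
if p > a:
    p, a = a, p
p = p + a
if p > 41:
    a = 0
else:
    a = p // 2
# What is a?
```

Trace:
`p = 26` → p = 26
`a = 6` → a = 6
`if p > a: ...` → p > a is True → p = 6; a = 26
`p = p + a` → p = 32
`if p > 41: ...` → p > 41 is False, take else branch → a = 16
So a = 16

Answer: 16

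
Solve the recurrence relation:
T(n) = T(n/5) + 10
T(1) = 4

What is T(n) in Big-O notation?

Each step divides n by 5 and adds 10. After log_5(n) steps we reach T(1)=4. So T(n) = 10·log_5(n) + 4 = O(log n).

Answer: O(log n)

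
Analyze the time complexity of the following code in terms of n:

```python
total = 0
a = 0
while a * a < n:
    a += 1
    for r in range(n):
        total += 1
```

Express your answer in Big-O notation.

Each loop level contributes: √n × n. Multiplying the contributions gives O(n√n).

Answer: O(n√n)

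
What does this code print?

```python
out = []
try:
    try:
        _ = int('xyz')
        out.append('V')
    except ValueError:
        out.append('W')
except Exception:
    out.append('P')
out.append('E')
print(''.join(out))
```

Execution trace: 'W' (inner except ValueError) → 'E' (after the try/except). Output: WE

Answer: WE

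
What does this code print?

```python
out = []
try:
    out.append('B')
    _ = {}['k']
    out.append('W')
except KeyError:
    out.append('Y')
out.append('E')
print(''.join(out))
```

Execution trace: 'B' (try body) → 'Y' (except KeyError) → 'E' (after the try/except). Output: BYE

Answer: BYE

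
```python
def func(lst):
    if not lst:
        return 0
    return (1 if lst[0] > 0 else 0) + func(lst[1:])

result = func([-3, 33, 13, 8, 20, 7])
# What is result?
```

Count of positive elements in [-3, 33, 13, 8, 20, 7] = 5

Answer: 5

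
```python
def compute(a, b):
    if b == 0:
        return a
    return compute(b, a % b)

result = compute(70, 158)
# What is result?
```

compute(70, 158) -> compute(158, 70) -> compute(70, 18) -> compute(18, 16) -> compute(16, 2) -> compute(2, 0) -> 2

Answer: 2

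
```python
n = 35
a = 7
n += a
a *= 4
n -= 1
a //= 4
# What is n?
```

Trace:
`n = 35` → n = 35
`a = 7` → a = 7
`n += a` → n = 42
`a *= 4` → a = 28
`n -= 1` → n = 41
`a //= 4` → a = 7
So n = 41

Answer: 41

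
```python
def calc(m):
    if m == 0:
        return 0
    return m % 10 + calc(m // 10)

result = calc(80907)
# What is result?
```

Sum of digits of 80907: 7 + 0 + 9 + 0 + 8 = 24

Answer: 24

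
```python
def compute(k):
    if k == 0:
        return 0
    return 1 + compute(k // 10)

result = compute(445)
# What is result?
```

Count of digits of 445: 3

Answer: 3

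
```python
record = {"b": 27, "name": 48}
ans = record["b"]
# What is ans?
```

Trace:
`record = {"b": 27, "name": 48}` → record = {'b': 27, 'name': 48}
`ans = record["b"]` → ans = 27
So ans = 27

Answer: 27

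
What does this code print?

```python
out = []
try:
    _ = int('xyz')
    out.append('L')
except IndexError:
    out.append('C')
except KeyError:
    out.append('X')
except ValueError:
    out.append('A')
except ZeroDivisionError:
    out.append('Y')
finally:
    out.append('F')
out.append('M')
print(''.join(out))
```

Execution trace: 'A' (except ValueError) → 'F' (finally) → 'M' (after the try/except). Output: AFM

Answer: AFM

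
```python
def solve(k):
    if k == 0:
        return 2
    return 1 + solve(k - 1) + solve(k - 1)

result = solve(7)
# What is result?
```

solve(k) = 1 + 2·solve(k-1), solve(0)=2. Closed form: (2+1)·2^7 - 1 = 383.

Answer: 383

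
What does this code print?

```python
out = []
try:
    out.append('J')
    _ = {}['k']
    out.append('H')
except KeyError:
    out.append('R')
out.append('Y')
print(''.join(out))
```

Execution trace: 'J' (try body) → 'R' (except KeyError) → 'Y' (after the try/except). Output: JRY

Answer: JRY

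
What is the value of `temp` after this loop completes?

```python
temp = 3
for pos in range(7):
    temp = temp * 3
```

Multiply by 3, 7 times: 3 * 3^7 = 6561
`temp` takes the values: 3 → 9 → 27 → 81 → 243 → 729 → 2187 → 6561

Answer: 6561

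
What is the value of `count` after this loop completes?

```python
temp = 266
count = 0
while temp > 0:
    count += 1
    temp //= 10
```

Count digits by repeated division by 10
`count` takes the values: 0 → 1 → 2 → 3

Answer: 3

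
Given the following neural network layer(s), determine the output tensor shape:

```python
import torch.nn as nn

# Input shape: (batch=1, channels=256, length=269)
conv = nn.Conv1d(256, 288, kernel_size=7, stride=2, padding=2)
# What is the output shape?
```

Input: (1, 256, 269) -> Output: (1, 288, 134)

Answer: (1, 288, 134)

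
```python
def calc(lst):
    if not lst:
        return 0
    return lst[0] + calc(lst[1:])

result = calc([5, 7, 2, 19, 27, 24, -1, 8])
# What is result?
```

5 + 7 + 2 + 19 + 27 + 24 + (-1) + 8 + 0 = 91

Answer: 91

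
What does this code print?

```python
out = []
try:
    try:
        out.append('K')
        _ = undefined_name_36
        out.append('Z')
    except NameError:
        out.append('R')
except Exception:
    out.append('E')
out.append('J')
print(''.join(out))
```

Execution trace: 'K' (inner try body) → 'R' (inner except NameError) → 'J' (after the try/except). Output: KRJ

Answer: KRJ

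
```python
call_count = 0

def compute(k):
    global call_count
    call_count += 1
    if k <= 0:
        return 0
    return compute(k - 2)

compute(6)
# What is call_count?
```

Linear recursion stepping by 2: 4 calls from k=6 down to ≤0.

Answer: 4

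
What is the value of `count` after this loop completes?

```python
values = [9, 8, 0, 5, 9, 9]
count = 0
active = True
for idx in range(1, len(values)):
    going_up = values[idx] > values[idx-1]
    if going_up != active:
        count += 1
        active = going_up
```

Count direction changes in [9, 8, 0, 5, 9, 9]
`count` takes the values: 0 → 1 → 2 → 3

Answer: 3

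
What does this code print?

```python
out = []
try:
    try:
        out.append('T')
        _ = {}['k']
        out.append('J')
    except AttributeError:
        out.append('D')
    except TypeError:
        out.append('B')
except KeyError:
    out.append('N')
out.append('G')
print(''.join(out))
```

Execution trace: 'T' (try body) → 'N' (outer except KeyError) → 'G' (after the try/except). Output: TNG

Answer: TNG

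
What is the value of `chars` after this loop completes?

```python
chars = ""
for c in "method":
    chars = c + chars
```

Reverse 'method'
`chars` takes the values: "" → "m" → "em" → "tem" → "htem" → "ohtem" → "dohtem"

Answer: "dohtem"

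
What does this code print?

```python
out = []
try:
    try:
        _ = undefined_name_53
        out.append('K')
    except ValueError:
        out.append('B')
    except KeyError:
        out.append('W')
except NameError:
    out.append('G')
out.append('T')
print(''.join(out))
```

Execution trace: 'G' (outer except NameError) → 'T' (after the try/except). Output: GT

Answer: GT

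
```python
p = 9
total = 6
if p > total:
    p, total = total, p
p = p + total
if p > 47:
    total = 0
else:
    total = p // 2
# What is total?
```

Trace:
`p = 9` → p = 9
`total = 6` → total = 6
`if p > total: ...` → p > total is True → p = 6; total = 9
`p = p + total` → p = 15
`if p > 47: ...` → p > 47 is False, take else branch → total = 7
So total = 7

Answer: 7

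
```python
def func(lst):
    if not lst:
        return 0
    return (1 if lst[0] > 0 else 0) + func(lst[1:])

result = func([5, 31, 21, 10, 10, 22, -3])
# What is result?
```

Count of positive elements in [5, 31, 21, 10, 10, 22, -3] = 6

Answer: 6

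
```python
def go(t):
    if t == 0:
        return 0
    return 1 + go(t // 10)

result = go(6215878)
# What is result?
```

Count of digits of 6215878: 7

Answer: 7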